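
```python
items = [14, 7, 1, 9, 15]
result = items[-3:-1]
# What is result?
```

items has length 5. The slice items[-3:-1] selects indices [2, 3] (2->1, 3->9), giving [1, 9].

[1, 9]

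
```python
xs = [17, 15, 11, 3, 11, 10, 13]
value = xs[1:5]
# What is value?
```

xs has length 7. The slice xs[1:5] selects indices [1, 2, 3, 4] (1->15, 2->11, 3->3, 4->11), giving [15, 11, 3, 11].

[15, 11, 3, 11]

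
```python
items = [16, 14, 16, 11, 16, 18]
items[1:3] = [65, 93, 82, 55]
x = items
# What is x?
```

items starts as [16, 14, 16, 11, 16, 18] (length 6). The slice items[1:3] covers indices [1, 2] with values [14, 16]. Replacing that slice with [65, 93, 82, 55] (different length) produces [16, 65, 93, 82, 55, 11, 16, 18].

[16, 65, 93, 82, 55, 11, 16, 18]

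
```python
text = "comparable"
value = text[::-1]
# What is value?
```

text has length 10. The slice text[::-1] selects indices [9, 8, 7, 6, 5, 4, 3, 2, 1, 0] (9->'e', 8->'l', 7->'b', 6->'a', 5->'r', 4->'a', 3->'p', 2->'m', 1->'o', 0->'c'), giving 'elbarapmoc'.

'elbarapmoc'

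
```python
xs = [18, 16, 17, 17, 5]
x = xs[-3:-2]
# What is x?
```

xs has length 5. The slice xs[-3:-2] selects indices [2] (2->17), giving [17].

[17]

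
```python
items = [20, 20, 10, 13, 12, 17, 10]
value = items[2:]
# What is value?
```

items has length 7. The slice items[2:] selects indices [2, 3, 4, 5, 6] (2->10, 3->13, 4->12, 5->17, 6->10), giving [10, 13, 12, 17, 10].

[10, 13, 12, 17, 10]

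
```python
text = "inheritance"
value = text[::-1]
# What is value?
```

text has length 11. The slice text[::-1] selects indices [10, 9, 8, 7, 6, 5, 4, 3, 2, 1, 0] (10->'e', 9->'c', 8->'n', 7->'a', 6->'t', 5->'i', 4->'r', 3->'e', 2->'h', 1->'n', 0->'i'), giving 'ecnatirehni'.

'ecnatirehni'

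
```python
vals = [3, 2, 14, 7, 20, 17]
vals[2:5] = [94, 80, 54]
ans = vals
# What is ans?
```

vals starts as [3, 2, 14, 7, 20, 17] (length 6). The slice vals[2:5] covers indices [2, 3, 4] with values [14, 7, 20]. Replacing that slice with [94, 80, 54] (same length) produces [3, 2, 94, 80, 54, 17].

[3, 2, 94, 80, 54, 17]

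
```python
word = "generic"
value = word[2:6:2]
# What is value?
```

word has length 7. The slice word[2:6:2] selects indices [2, 4] (2->'n', 4->'r'), giving 'nr'.

'nr'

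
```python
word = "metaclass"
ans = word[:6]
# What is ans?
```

word has length 9. The slice word[:6] selects indices [0, 1, 2, 3, 4, 5] (0->'m', 1->'e', 2->'t', 3->'a', 4->'c', 5->'l'), giving 'metacl'.

'metacl'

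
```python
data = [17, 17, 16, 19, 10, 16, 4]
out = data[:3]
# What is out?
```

data has length 7. The slice data[:3] selects indices [0, 1, 2] (0->17, 1->17, 2->16), giving [17, 17, 16].

[17, 17, 16]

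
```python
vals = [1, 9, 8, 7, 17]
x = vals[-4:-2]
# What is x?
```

vals has length 5. The slice vals[-4:-2] selects indices [1, 2] (1->9, 2->8), giving [9, 8].

[9, 8]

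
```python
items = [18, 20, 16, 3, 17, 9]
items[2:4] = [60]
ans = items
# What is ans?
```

items starts as [18, 20, 16, 3, 17, 9] (length 6). The slice items[2:4] covers indices [2, 3] with values [16, 3]. Replacing that slice with [60] (different length) produces [18, 20, 60, 17, 9].

[18, 20, 60, 17, 9]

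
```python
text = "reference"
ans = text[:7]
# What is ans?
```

text has length 9. The slice text[:7] selects indices [0, 1, 2, 3, 4, 5, 6] (0->'r', 1->'e', 2->'f', 3->'e', 4->'r', 5->'e', 6->'n'), giving 'referen'.

'referen'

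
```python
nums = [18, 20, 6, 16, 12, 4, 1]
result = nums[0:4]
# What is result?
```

nums has length 7. The slice nums[0:4] selects indices [0, 1, 2, 3] (0->18, 1->20, 2->6, 3->16), giving [18, 20, 6, 16].

[18, 20, 6, 16]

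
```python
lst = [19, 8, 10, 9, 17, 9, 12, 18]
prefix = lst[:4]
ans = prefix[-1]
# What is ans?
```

lst has length 8. The slice lst[:4] selects indices [0, 1, 2, 3] (0->19, 1->8, 2->10, 3->9), giving [19, 8, 10, 9]. So prefix = [19, 8, 10, 9]. Then prefix[-1] = 9.

9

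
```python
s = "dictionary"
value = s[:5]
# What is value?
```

s has length 10. The slice s[:5] selects indices [0, 1, 2, 3, 4] (0->'d', 1->'i', 2->'c', 3->'t', 4->'i'), giving 'dicti'.

'dicti'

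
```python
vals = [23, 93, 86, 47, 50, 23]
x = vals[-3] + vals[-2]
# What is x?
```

vals has length 6. Negative index -3 maps to positive index 6 + (-3) = 3. vals[3] = 47.
vals has length 6. Negative index -2 maps to positive index 6 + (-2) = 4. vals[4] = 50.
Sum: 47 + 50 = 97.

97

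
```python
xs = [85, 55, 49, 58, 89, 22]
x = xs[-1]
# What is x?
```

xs has length 6. Negative index -1 maps to positive index 6 + (-1) = 5. xs[5] = 22.

22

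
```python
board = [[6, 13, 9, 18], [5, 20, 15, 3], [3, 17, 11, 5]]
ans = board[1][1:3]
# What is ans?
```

board[1] = [5, 20, 15, 3]. board[1] has length 4. The slice board[1][1:3] selects indices [1, 2] (1->20, 2->15), giving [20, 15].

[20, 15]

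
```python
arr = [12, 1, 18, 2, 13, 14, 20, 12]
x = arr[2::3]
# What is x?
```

arr has length 8. The slice arr[2::3] selects indices [2, 5] (2->18, 5->14), giving [18, 14].

[18, 14]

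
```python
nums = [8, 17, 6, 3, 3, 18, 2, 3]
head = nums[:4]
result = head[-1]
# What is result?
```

nums has length 8. The slice nums[:4] selects indices [0, 1, 2, 3] (0->8, 1->17, 2->6, 3->3), giving [8, 17, 6, 3]. So head = [8, 17, 6, 3]. Then head[-1] = 3.

3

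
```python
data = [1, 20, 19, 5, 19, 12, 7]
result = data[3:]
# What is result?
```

data has length 7. The slice data[3:] selects indices [3, 4, 5, 6] (3->5, 4->19, 5->12, 6->7), giving [5, 19, 12, 7].

[5, 19, 12, 7]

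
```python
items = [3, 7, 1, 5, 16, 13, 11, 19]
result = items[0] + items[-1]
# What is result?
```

items has length 8. items[0] = 3.
items has length 8. Negative index -1 maps to positive index 8 + (-1) = 7. items[7] = 19.
Sum: 3 + 19 = 22.

22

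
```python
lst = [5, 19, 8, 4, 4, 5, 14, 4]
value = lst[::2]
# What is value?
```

lst has length 8. The slice lst[::2] selects indices [0, 2, 4, 6] (0->5, 2->8, 4->4, 6->14), giving [5, 8, 4, 14].

[5, 8, 4, 14]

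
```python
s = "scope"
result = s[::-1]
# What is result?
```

s has length 5. The slice s[::-1] selects indices [4, 3, 2, 1, 0] (4->'e', 3->'p', 2->'o', 1->'c', 0->'s'), giving 'epocs'.

'epocs'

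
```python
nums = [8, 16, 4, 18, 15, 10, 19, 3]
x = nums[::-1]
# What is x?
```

nums has length 8. The slice nums[::-1] selects indices [7, 6, 5, 4, 3, 2, 1, 0] (7->3, 6->19, 5->10, 4->15, 3->18, 2->4, 1->16, 0->8), giving [3, 19, 10, 15, 18, 4, 16, 8].

[3, 19, 10, 15, 18, 4, 16, 8]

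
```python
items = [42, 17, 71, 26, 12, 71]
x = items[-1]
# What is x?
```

items has length 6. Negative index -1 maps to positive index 6 + (-1) = 5. items[5] = 71.

71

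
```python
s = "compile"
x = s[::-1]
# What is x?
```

s has length 7. The slice s[::-1] selects indices [6, 5, 4, 3, 2, 1, 0] (6->'e', 5->'l', 4->'i', 3->'p', 2->'m', 1->'o', 0->'c'), giving 'elipmoc'.

'elipmoc'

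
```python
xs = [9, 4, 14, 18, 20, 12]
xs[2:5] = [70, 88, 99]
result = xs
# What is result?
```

xs starts as [9, 4, 14, 18, 20, 12] (length 6). The slice xs[2:5] covers indices [2, 3, 4] with values [14, 18, 20]. Replacing that slice with [70, 88, 99] (same length) produces [9, 4, 70, 88, 99, 12].

[9, 4, 70, 88, 99, 12]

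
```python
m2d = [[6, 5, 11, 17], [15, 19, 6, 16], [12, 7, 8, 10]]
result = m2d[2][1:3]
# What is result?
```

m2d[2] = [12, 7, 8, 10]. m2d[2] has length 4. The slice m2d[2][1:3] selects indices [1, 2] (1->7, 2->8), giving [7, 8].

[7, 8]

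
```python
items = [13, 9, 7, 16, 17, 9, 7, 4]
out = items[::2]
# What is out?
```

items has length 8. The slice items[::2] selects indices [0, 2, 4, 6] (0->13, 2->7, 4->17, 6->7), giving [13, 7, 17, 7].

[13, 7, 17, 7]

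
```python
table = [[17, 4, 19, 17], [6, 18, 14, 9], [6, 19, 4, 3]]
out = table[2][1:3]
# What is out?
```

table[2] = [6, 19, 4, 3]. table[2] has length 4. The slice table[2][1:3] selects indices [1, 2] (1->19, 2->4), giving [19, 4].

[19, 4]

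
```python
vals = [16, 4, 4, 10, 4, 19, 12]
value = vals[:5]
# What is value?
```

vals has length 7. The slice vals[:5] selects indices [0, 1, 2, 3, 4] (0->16, 1->4, 2->4, 3->10, 4->4), giving [16, 4, 4, 10, 4].

[16, 4, 4, 10, 4]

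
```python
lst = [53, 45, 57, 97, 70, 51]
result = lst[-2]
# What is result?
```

lst has length 6. Negative index -2 maps to positive index 6 + (-2) = 4. lst[4] = 70.

70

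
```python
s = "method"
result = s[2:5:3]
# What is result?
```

s has length 6. The slice s[2:5:3] selects indices [2] (2->'t'), giving 't'.

't'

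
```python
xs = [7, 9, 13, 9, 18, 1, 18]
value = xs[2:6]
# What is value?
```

xs has length 7. The slice xs[2:6] selects indices [2, 3, 4, 5] (2->13, 3->9, 4->18, 5->1), giving [13, 9, 18, 1].

[13, 9, 18, 1]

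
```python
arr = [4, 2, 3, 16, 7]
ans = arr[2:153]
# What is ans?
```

arr has length 5. The slice arr[2:153] selects indices [2, 3, 4] (2->3, 3->16, 4->7), giving [3, 16, 7].

[3, 16, 7]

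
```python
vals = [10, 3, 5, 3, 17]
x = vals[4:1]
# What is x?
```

vals has length 5. The slice vals[4:1] resolves to an empty index range, so the result is [].

[]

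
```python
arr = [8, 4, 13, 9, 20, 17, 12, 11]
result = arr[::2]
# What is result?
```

arr has length 8. The slice arr[::2] selects indices [0, 2, 4, 6] (0->8, 2->13, 4->20, 6->12), giving [8, 13, 20, 12].

[8, 13, 20, 12]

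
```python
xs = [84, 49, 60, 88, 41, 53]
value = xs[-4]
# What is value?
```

xs has length 6. Negative index -4 maps to positive index 6 + (-4) = 2. xs[2] = 60.

60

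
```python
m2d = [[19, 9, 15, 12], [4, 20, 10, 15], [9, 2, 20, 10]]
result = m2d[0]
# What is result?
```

m2d has 3 rows. Row 0 is [19, 9, 15, 12].

[19, 9, 15, 12]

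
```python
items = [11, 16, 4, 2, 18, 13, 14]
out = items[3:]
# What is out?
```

items has length 7. The slice items[3:] selects indices [3, 4, 5, 6] (3->2, 4->18, 5->13, 6->14), giving [2, 18, 13, 14].

[2, 18, 13, 14]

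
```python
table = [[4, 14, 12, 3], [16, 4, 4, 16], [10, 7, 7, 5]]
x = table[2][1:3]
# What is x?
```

table[2] = [10, 7, 7, 5]. table[2] has length 4. The slice table[2][1:3] selects indices [1, 2] (1->7, 2->7), giving [7, 7].

[7, 7]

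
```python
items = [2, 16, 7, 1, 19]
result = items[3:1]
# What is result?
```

items has length 5. The slice items[3:1] resolves to an empty index range, so the result is [].

[]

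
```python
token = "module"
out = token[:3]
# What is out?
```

token has length 6. The slice token[:3] selects indices [0, 1, 2] (0->'m', 1->'o', 2->'d'), giving 'mod'.

'mod'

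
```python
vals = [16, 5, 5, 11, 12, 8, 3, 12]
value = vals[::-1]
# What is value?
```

vals has length 8. The slice vals[::-1] selects indices [7, 6, 5, 4, 3, 2, 1, 0] (7->12, 6->3, 5->8, 4->12, 3->11, 2->5, 1->5, 0->16), giving [12, 3, 8, 12, 11, 5, 5, 16].

[12, 3, 8, 12, 11, 5, 5, 16]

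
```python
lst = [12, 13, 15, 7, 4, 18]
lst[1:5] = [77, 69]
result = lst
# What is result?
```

lst starts as [12, 13, 15, 7, 4, 18] (length 6). The slice lst[1:5] covers indices [1, 2, 3, 4] with values [13, 15, 7, 4]. Replacing that slice with [77, 69] (different length) produces [12, 77, 69, 18].

[12, 77, 69, 18]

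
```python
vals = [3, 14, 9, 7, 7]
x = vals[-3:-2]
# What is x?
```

vals has length 5. The slice vals[-3:-2] selects indices [2] (2->9), giving [9].

[9]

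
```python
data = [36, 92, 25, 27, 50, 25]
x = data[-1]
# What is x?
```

data has length 6. Negative index -1 maps to positive index 6 + (-1) = 5. data[5] = 25.

25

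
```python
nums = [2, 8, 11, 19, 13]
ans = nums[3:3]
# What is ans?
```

nums has length 5. The slice nums[3:3] resolves to an empty index range, so the result is [].

[]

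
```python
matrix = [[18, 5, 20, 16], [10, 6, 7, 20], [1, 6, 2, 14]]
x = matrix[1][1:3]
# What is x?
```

matrix[1] = [10, 6, 7, 20]. matrix[1] has length 4. The slice matrix[1][1:3] selects indices [1, 2] (1->6, 2->7), giving [6, 7].

[6, 7]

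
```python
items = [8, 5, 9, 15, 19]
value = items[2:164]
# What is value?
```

items has length 5. The slice items[2:164] selects indices [2, 3, 4] (2->9, 3->15, 4->19), giving [9, 15, 19].

[9, 15, 19]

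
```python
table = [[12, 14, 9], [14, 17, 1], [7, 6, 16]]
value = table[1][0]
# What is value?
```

table[1] = [14, 17, 1]. Taking column 0 of that row yields 14.

14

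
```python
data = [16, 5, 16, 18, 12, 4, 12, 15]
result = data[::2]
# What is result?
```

data has length 8. The slice data[::2] selects indices [0, 2, 4, 6] (0->16, 2->16, 4->12, 6->12), giving [16, 16, 12, 12].

[16, 16, 12, 12]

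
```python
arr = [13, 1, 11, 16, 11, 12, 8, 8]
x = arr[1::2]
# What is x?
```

arr has length 8. The slice arr[1::2] selects indices [1, 3, 5, 7] (1->1, 3->16, 5->12, 7->8), giving [1, 16, 12, 8].

[1, 16, 12, 8]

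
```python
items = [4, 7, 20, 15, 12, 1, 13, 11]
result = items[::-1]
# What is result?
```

items has length 8. The slice items[::-1] selects indices [7, 6, 5, 4, 3, 2, 1, 0] (7->11, 6->13, 5->1, 4->12, 3->15, 2->20, 1->7, 0->4), giving [11, 13, 1, 12, 15, 20, 7, 4].

[11, 13, 1, 12, 15, 20, 7, 4]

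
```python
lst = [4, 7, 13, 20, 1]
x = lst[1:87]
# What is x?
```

lst has length 5. The slice lst[1:87] selects indices [1, 2, 3, 4] (1->7, 2->13, 3->20, 4->1), giving [7, 13, 20, 1].

[7, 13, 20, 1]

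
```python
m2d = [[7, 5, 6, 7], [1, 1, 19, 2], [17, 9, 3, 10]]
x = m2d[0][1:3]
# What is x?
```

m2d[0] = [7, 5, 6, 7]. m2d[0] has length 4. The slice m2d[0][1:3] selects indices [1, 2] (1->5, 2->6), giving [5, 6].

[5, 6]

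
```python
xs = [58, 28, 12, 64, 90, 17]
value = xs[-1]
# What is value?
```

xs has length 6. Negative index -1 maps to positive index 6 + (-1) = 5. xs[5] = 17.

17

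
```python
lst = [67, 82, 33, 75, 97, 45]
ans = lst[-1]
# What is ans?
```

lst has length 6. Negative index -1 maps to positive index 6 + (-1) = 5. lst[5] = 45.

45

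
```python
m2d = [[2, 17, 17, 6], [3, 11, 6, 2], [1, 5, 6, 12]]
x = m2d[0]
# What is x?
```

m2d has 3 rows. Row 0 is [2, 17, 17, 6].

[2, 17, 17, 6]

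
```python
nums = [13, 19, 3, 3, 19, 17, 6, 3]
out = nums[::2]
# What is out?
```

nums has length 8. The slice nums[::2] selects indices [0, 2, 4, 6] (0->13, 2->3, 4->19, 6->6), giving [13, 3, 19, 6].

[13, 3, 19, 6]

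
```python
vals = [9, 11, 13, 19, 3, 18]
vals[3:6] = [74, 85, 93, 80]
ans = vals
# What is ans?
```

vals starts as [9, 11, 13, 19, 3, 18] (length 6). The slice vals[3:6] covers indices [3, 4, 5] with values [19, 3, 18]. Replacing that slice with [74, 85, 93, 80] (different length) produces [9, 11, 13, 74, 85, 93, 80].

[9, 11, 13, 74, 85, 93, 80]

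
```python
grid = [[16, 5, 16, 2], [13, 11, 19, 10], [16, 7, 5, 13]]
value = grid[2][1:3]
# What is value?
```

grid[2] = [16, 7, 5, 13]. grid[2] has length 4. The slice grid[2][1:3] selects indices [1, 2] (1->7, 2->5), giving [7, 5].

[7, 5]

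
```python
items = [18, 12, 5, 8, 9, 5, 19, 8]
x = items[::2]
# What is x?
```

items has length 8. The slice items[::2] selects indices [0, 2, 4, 6] (0->18, 2->5, 4->9, 6->19), giving [18, 5, 9, 19].

[18, 5, 9, 19]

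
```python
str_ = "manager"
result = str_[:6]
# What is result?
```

str_ has length 7. The slice str_[:6] selects indices [0, 1, 2, 3, 4, 5] (0->'m', 1->'a', 2->'n', 3->'a', 4->'g', 5->'e'), giving 'manage'.

'manage'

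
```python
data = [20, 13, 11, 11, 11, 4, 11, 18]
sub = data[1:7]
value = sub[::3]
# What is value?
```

data has length 8. The slice data[1:7] selects indices [1, 2, 3, 4, 5, 6] (1->13, 2->11, 3->11, 4->11, 5->4, 6->11), giving [13, 11, 11, 11, 4, 11]. So sub = [13, 11, 11, 11, 4, 11]. sub has length 6. The slice sub[::3] selects indices [0, 3] (0->13, 3->11), giving [13, 11].

[13, 11]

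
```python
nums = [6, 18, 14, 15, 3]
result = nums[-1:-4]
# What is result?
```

nums has length 5. The slice nums[-1:-4] resolves to an empty index range, so the result is [].

[]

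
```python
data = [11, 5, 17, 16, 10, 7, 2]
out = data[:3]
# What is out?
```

data has length 7. The slice data[:3] selects indices [0, 1, 2] (0->11, 1->5, 2->17), giving [11, 5, 17].

[11, 5, 17]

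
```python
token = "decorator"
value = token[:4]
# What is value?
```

token has length 9. The slice token[:4] selects indices [0, 1, 2, 3] (0->'d', 1->'e', 2->'c', 3->'o'), giving 'deco'.

'deco'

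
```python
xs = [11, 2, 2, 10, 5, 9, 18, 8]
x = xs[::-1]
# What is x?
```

xs has length 8. The slice xs[::-1] selects indices [7, 6, 5, 4, 3, 2, 1, 0] (7->8, 6->18, 5->9, 4->5, 3->10, 2->2, 1->2, 0->11), giving [8, 18, 9, 5, 10, 2, 2, 11].

[8, 18, 9, 5, 10, 2, 2, 11]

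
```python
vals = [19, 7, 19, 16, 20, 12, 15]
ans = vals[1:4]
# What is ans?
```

vals has length 7. The slice vals[1:4] selects indices [1, 2, 3] (1->7, 2->19, 3->16), giving [7, 19, 16].

[7, 19, 16]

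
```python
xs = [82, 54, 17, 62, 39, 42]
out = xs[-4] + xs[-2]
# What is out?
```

xs has length 6. Negative index -4 maps to positive index 6 + (-4) = 2. xs[2] = 17.
xs has length 6. Negative index -2 maps to positive index 6 + (-2) = 4. xs[4] = 39.
Sum: 17 + 39 = 56.

56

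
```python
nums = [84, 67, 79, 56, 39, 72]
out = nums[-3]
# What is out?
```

nums has length 6. Negative index -3 maps to positive index 6 + (-3) = 3. nums[3] = 56.

56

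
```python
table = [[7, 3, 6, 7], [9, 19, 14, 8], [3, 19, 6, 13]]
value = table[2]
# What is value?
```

table has 3 rows. Row 2 is [3, 19, 6, 13].

[3, 19, 6, 13]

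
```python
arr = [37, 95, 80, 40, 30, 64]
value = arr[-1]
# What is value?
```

arr has length 6. Negative index -1 maps to positive index 6 + (-1) = 5. arr[5] = 64.

64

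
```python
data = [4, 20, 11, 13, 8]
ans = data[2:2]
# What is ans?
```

data has length 5. The slice data[2:2] resolves to an empty index range, so the result is [].

[]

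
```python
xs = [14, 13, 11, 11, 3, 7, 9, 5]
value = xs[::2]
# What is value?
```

xs has length 8. The slice xs[::2] selects indices [0, 2, 4, 6] (0->14, 2->11, 4->3, 6->9), giving [14, 11, 3, 9].

[14, 11, 3, 9]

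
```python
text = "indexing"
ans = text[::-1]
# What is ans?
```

text has length 8. The slice text[::-1] selects indices [7, 6, 5, 4, 3, 2, 1, 0] (7->'g', 6->'n', 5->'i', 4->'x', 3->'e', 2->'d', 1->'n', 0->'i'), giving 'gnixedni'.

'gnixedni'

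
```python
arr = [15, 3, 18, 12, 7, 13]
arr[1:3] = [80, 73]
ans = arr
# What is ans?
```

arr starts as [15, 3, 18, 12, 7, 13] (length 6). The slice arr[1:3] covers indices [1, 2] with values [3, 18]. Replacing that slice with [80, 73] (same length) produces [15, 80, 73, 12, 7, 13].

[15, 80, 73, 12, 7, 13]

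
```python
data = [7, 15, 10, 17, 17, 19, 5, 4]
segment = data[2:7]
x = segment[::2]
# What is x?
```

data has length 8. The slice data[2:7] selects indices [2, 3, 4, 5, 6] (2->10, 3->17, 4->17, 5->19, 6->5), giving [10, 17, 17, 19, 5]. So segment = [10, 17, 17, 19, 5]. segment has length 5. The slice segment[::2] selects indices [0, 2, 4] (0->10, 2->17, 4->5), giving [10, 17, 5].

[10, 17, 5]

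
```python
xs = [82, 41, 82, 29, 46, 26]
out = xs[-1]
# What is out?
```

xs has length 6. Negative index -1 maps to positive index 6 + (-1) = 5. xs[5] = 26.

26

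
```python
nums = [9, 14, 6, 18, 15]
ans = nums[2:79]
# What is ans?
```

nums has length 5. The slice nums[2:79] selects indices [2, 3, 4] (2->6, 3->18, 4->15), giving [6, 18, 15].

[6, 18, 15]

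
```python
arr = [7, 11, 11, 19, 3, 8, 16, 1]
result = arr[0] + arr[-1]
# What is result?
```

arr has length 8. arr[0] = 7.
arr has length 8. Negative index -1 maps to positive index 8 + (-1) = 7. arr[7] = 1.
Sum: 7 + 1 = 8.

8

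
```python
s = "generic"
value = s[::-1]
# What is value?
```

s has length 7. The slice s[::-1] selects indices [6, 5, 4, 3, 2, 1, 0] (6->'c', 5->'i', 4->'r', 3->'e', 2->'n', 1->'e', 0->'g'), giving 'cireneg'.

'cireneg'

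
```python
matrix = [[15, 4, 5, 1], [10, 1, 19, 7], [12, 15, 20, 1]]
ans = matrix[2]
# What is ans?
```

matrix has 3 rows. Row 2 is [12, 15, 20, 1].

[12, 15, 20, 1]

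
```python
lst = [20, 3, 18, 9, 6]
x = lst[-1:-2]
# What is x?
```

lst has length 5. The slice lst[-1:-2] resolves to an empty index range, so the result is [].

[]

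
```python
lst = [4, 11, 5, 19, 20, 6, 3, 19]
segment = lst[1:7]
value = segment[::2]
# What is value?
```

lst has length 8. The slice lst[1:7] selects indices [1, 2, 3, 4, 5, 6] (1->11, 2->5, 3->19, 4->20, 5->6, 6->3), giving [11, 5, 19, 20, 6, 3]. So segment = [11, 5, 19, 20, 6, 3]. segment has length 6. The slice segment[::2] selects indices [0, 2, 4] (0->11, 2->19, 4->6), giving [11, 19, 6].

[11, 19, 6]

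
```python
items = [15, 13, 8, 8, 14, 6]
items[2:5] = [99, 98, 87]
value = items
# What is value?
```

items starts as [15, 13, 8, 8, 14, 6] (length 6). The slice items[2:5] covers indices [2, 3, 4] with values [8, 8, 14]. Replacing that slice with [99, 98, 87] (same length) produces [15, 13, 99, 98, 87, 6].

[15, 13, 99, 98, 87, 6]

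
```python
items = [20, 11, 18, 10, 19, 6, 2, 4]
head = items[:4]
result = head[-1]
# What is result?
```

items has length 8. The slice items[:4] selects indices [0, 1, 2, 3] (0->20, 1->11, 2->18, 3->10), giving [20, 11, 18, 10]. So head = [20, 11, 18, 10]. Then head[-1] = 10.

10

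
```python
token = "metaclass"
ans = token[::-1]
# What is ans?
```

token has length 9. The slice token[::-1] selects indices [8, 7, 6, 5, 4, 3, 2, 1, 0] (8->'s', 7->'s', 6->'a', 5->'l', 4->'c', 3->'a', 2->'t', 1->'e', 0->'m'), giving 'ssalcatem'.

'ssalcatem'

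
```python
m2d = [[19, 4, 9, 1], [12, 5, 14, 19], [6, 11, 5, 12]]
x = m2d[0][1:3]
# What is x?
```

m2d[0] = [19, 4, 9, 1]. m2d[0] has length 4. The slice m2d[0][1:3] selects indices [1, 2] (1->4, 2->9), giving [4, 9].

[4, 9]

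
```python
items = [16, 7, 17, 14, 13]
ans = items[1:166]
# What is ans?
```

items has length 5. The slice items[1:166] selects indices [1, 2, 3, 4] (1->7, 2->17, 3->14, 4->13), giving [7, 17, 14, 13].

[7, 17, 14, 13]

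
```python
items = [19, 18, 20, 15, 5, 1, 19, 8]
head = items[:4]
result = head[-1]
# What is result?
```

items has length 8. The slice items[:4] selects indices [0, 1, 2, 3] (0->19, 1->18, 2->20, 3->15), giving [19, 18, 20, 15]. So head = [19, 18, 20, 15]. Then head[-1] = 15.

15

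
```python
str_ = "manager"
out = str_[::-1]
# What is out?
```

str_ has length 7. The slice str_[::-1] selects indices [6, 5, 4, 3, 2, 1, 0] (6->'r', 5->'e', 4->'g', 3->'a', 2->'n', 1->'a', 0->'m'), giving 'reganam'.

'reganam'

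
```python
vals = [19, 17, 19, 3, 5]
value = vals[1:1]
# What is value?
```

vals has length 5. The slice vals[1:1] resolves to an empty index range, so the result is [].

[]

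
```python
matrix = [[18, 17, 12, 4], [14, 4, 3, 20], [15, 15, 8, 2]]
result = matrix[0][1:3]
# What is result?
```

matrix[0] = [18, 17, 12, 4]. matrix[0] has length 4. The slice matrix[0][1:3] selects indices [1, 2] (1->17, 2->12), giving [17, 12].

[17, 12]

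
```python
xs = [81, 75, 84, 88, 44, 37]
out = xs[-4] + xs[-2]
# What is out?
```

xs has length 6. Negative index -4 maps to positive index 6 + (-4) = 2. xs[2] = 84.
xs has length 6. Negative index -2 maps to positive index 6 + (-2) = 4. xs[4] = 44.
Sum: 84 + 44 = 128.

128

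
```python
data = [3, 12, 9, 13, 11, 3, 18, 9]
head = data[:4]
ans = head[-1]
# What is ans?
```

data has length 8. The slice data[:4] selects indices [0, 1, 2, 3] (0->3, 1->12, 2->9, 3->13), giving [3, 12, 9, 13]. So head = [3, 12, 9, 13]. Then head[-1] = 13.

13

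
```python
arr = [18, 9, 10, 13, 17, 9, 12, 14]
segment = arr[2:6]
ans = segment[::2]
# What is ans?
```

arr has length 8. The slice arr[2:6] selects indices [2, 3, 4, 5] (2->10, 3->13, 4->17, 5->9), giving [10, 13, 17, 9]. So segment = [10, 13, 17, 9]. segment has length 4. The slice segment[::2] selects indices [0, 2] (0->10, 2->17), giving [10, 17].

[10, 17]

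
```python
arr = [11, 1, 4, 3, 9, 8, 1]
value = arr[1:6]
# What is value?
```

arr has length 7. The slice arr[1:6] selects indices [1, 2, 3, 4, 5] (1->1, 2->4, 3->3, 4->9, 5->8), giving [1, 4, 3, 9, 8].

[1, 4, 3, 9, 8]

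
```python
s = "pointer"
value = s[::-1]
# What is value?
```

s has length 7. The slice s[::-1] selects indices [6, 5, 4, 3, 2, 1, 0] (6->'r', 5->'e', 4->'t', 3->'n', 2->'i', 1->'o', 0->'p'), giving 'retniop'.

'retniop'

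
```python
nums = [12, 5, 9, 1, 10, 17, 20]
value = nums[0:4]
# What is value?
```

nums has length 7. The slice nums[0:4] selects indices [0, 1, 2, 3] (0->12, 1->5, 2->9, 3->1), giving [12, 5, 9, 1].

[12, 5, 9, 1]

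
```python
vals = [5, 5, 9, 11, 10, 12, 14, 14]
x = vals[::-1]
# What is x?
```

vals has length 8. The slice vals[::-1] selects indices [7, 6, 5, 4, 3, 2, 1, 0] (7->14, 6->14, 5->12, 4->10, 3->11, 2->9, 1->5, 0->5), giving [14, 14, 12, 10, 11, 9, 5, 5].

[14, 14, 12, 10, 11, 9, 5, 5]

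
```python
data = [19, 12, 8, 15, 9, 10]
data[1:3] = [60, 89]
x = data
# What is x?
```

data starts as [19, 12, 8, 15, 9, 10] (length 6). The slice data[1:3] covers indices [1, 2] with values [12, 8]. Replacing that slice with [60, 89] (same length) produces [19, 60, 89, 15, 9, 10].

[19, 60, 89, 15, 9, 10]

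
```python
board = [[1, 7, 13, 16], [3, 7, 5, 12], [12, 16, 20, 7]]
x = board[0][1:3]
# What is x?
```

board[0] = [1, 7, 13, 16]. board[0] has length 4. The slice board[0][1:3] selects indices [1, 2] (1->7, 2->13), giving [7, 13].

[7, 13]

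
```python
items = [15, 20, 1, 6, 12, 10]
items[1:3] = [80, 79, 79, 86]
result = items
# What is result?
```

items starts as [15, 20, 1, 6, 12, 10] (length 6). The slice items[1:3] covers indices [1, 2] with values [20, 1]. Replacing that slice with [80, 79, 79, 86] (different length) produces [15, 80, 79, 79, 86, 6, 12, 10].

[15, 80, 79, 79, 86, 6, 12, 10]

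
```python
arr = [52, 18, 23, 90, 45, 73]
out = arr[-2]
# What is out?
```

arr has length 6. Negative index -2 maps to positive index 6 + (-2) = 4. arr[4] = 45.

45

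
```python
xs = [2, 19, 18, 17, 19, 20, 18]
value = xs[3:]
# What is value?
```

xs has length 7. The slice xs[3:] selects indices [3, 4, 5, 6] (3->17, 4->19, 5->20, 6->18), giving [17, 19, 20, 18].

[17, 19, 20, 18]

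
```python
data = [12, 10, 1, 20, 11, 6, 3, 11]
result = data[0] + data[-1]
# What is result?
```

data has length 8. data[0] = 12.
data has length 8. Negative index -1 maps to positive index 8 + (-1) = 7. data[7] = 11.
Sum: 12 + 11 = 23.

23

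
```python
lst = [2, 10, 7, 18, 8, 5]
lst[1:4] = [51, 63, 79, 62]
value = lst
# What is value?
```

lst starts as [2, 10, 7, 18, 8, 5] (length 6). The slice lst[1:4] covers indices [1, 2, 3] with values [10, 7, 18]. Replacing that slice with [51, 63, 79, 62] (different length) produces [2, 51, 63, 79, 62, 8, 5].

[2, 51, 63, 79, 62, 8, 5]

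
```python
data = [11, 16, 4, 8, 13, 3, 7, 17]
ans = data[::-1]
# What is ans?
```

data has length 8. The slice data[::-1] selects indices [7, 6, 5, 4, 3, 2, 1, 0] (7->17, 6->7, 5->3, 4->13, 3->8, 2->4, 1->16, 0->11), giving [17, 7, 3, 13, 8, 4, 16, 11].

[17, 7, 3, 13, 8, 4, 16, 11]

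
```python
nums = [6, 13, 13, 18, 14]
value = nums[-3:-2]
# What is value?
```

nums has length 5. The slice nums[-3:-2] selects indices [2] (2->13), giving [13].

[13]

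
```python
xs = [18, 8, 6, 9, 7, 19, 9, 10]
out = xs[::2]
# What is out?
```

xs has length 8. The slice xs[::2] selects indices [0, 2, 4, 6] (0->18, 2->6, 4->7, 6->9), giving [18, 6, 7, 9].

[18, 6, 7, 9]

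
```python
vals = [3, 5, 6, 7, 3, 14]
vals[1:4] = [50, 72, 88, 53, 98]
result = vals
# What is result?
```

vals starts as [3, 5, 6, 7, 3, 14] (length 6). The slice vals[1:4] covers indices [1, 2, 3] with values [5, 6, 7]. Replacing that slice with [50, 72, 88, 53, 98] (different length) produces [3, 50, 72, 88, 53, 98, 3, 14].

[3, 50, 72, 88, 53, 98, 3, 14]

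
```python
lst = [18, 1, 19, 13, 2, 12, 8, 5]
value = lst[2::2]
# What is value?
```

lst has length 8. The slice lst[2::2] selects indices [2, 4, 6] (2->19, 4->2, 6->8), giving [19, 2, 8].

[19, 2, 8]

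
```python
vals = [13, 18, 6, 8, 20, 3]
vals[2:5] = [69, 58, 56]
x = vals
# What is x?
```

vals starts as [13, 18, 6, 8, 20, 3] (length 6). The slice vals[2:5] covers indices [2, 3, 4] with values [6, 8, 20]. Replacing that slice with [69, 58, 56] (same length) produces [13, 18, 69, 58, 56, 3].

[13, 18, 69, 58, 56, 3]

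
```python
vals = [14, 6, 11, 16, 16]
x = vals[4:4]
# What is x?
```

vals has length 5. The slice vals[4:4] resolves to an empty index range, so the result is [].

[]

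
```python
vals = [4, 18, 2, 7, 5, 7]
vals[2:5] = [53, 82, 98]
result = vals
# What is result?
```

vals starts as [4, 18, 2, 7, 5, 7] (length 6). The slice vals[2:5] covers indices [2, 3, 4] with values [2, 7, 5]. Replacing that slice with [53, 82, 98] (same length) produces [4, 18, 53, 82, 98, 7].

[4, 18, 53, 82, 98, 7]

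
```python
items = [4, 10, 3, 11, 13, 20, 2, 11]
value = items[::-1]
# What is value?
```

items has length 8. The slice items[::-1] selects indices [7, 6, 5, 4, 3, 2, 1, 0] (7->11, 6->2, 5->20, 4->13, 3->11, 2->3, 1->10, 0->4), giving [11, 2, 20, 13, 11, 3, 10, 4].

[11, 2, 20, 13, 11, 3, 10, 4]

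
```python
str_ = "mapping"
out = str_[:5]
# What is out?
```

str_ has length 7. The slice str_[:5] selects indices [0, 1, 2, 3, 4] (0->'m', 1->'a', 2->'p', 3->'p', 4->'i'), giving 'mappi'.

'mappi'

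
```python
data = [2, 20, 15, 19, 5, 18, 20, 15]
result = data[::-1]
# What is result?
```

data has length 8. The slice data[::-1] selects indices [7, 6, 5, 4, 3, 2, 1, 0] (7->15, 6->20, 5->18, 4->5, 3->19, 2->15, 1->20, 0->2), giving [15, 20, 18, 5, 19, 15, 20, 2].

[15, 20, 18, 5, 19, 15, 20, 2]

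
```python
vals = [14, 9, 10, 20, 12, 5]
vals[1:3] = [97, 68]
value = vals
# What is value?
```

vals starts as [14, 9, 10, 20, 12, 5] (length 6). The slice vals[1:3] covers indices [1, 2] with values [9, 10]. Replacing that slice with [97, 68] (same length) produces [14, 97, 68, 20, 12, 5].

[14, 97, 68, 20, 12, 5]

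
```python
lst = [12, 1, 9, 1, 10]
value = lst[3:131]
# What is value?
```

lst has length 5. The slice lst[3:131] selects indices [3, 4] (3->1, 4->10), giving [1, 10].

[1, 10]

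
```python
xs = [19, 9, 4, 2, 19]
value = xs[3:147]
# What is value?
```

xs has length 5. The slice xs[3:147] selects indices [3, 4] (3->2, 4->19), giving [2, 19].

[2, 19]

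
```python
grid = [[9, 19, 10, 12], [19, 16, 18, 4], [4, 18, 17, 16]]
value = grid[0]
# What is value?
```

grid has 3 rows. Row 0 is [9, 19, 10, 12].

[9, 19, 10, 12]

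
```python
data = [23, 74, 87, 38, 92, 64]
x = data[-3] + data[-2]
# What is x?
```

data has length 6. Negative index -3 maps to positive index 6 + (-3) = 3. data[3] = 38.
data has length 6. Negative index -2 maps to positive index 6 + (-2) = 4. data[4] = 92.
Sum: 38 + 92 = 130.

130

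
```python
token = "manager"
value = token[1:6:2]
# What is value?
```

token has length 7. The slice token[1:6:2] selects indices [1, 3, 5] (1->'a', 3->'a', 5->'e'), giving 'aae'.

'aae'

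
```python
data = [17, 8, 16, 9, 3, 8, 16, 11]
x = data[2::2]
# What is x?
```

data has length 8. The slice data[2::2] selects indices [2, 4, 6] (2->16, 4->3, 6->16), giving [16, 3, 16].

[16, 3, 16]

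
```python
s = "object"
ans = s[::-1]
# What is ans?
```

s has length 6. The slice s[::-1] selects indices [5, 4, 3, 2, 1, 0] (5->'t', 4->'c', 3->'e', 2->'j', 1->'b', 0->'o'), giving 'tcejbo'.

'tcejbo'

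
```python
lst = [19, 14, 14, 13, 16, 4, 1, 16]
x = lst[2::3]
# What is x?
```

lst has length 8. The slice lst[2::3] selects indices [2, 5] (2->14, 5->4), giving [14, 4].

[14, 4]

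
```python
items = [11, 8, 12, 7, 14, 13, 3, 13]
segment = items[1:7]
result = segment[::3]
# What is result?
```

items has length 8. The slice items[1:7] selects indices [1, 2, 3, 4, 5, 6] (1->8, 2->12, 3->7, 4->14, 5->13, 6->3), giving [8, 12, 7, 14, 13, 3]. So segment = [8, 12, 7, 14, 13, 3]. segment has length 6. The slice segment[::3] selects indices [0, 3] (0->8, 3->14), giving [8, 14].

[8, 14]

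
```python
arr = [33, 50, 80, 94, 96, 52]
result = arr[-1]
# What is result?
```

arr has length 6. Negative index -1 maps to positive index 6 + (-1) = 5. arr[5] = 52.

52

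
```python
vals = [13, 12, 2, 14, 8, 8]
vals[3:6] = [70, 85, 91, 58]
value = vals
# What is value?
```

vals starts as [13, 12, 2, 14, 8, 8] (length 6). The slice vals[3:6] covers indices [3, 4, 5] with values [14, 8, 8]. Replacing that slice with [70, 85, 91, 58] (different length) produces [13, 12, 2, 70, 85, 91, 58].

[13, 12, 2, 70, 85, 91, 58]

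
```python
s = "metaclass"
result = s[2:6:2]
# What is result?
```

s has length 9. The slice s[2:6:2] selects indices [2, 4] (2->'t', 4->'c'), giving 'tc'.

'tc'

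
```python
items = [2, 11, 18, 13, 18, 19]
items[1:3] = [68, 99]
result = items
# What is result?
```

items starts as [2, 11, 18, 13, 18, 19] (length 6). The slice items[1:3] covers indices [1, 2] with values [11, 18]. Replacing that slice with [68, 99] (same length) produces [2, 68, 99, 13, 18, 19].

[2, 68, 99, 13, 18, 19]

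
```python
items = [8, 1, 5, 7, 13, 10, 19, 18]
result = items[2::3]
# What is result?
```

items has length 8. The slice items[2::3] selects indices [2, 5] (2->5, 5->10), giving [5, 10].

[5, 10]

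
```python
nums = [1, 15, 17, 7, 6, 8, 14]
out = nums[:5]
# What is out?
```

nums has length 7. The slice nums[:5] selects indices [0, 1, 2, 3, 4] (0->1, 1->15, 2->17, 3->7, 4->6), giving [1, 15, 17, 7, 6].

[1, 15, 17, 7, 6]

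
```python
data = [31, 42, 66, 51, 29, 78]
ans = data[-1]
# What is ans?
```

data has length 6. Negative index -1 maps to positive index 6 + (-1) = 5. data[5] = 78.

78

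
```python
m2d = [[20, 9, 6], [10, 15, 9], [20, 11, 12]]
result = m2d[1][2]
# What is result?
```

m2d[1] = [10, 15, 9]. Taking column 2 of that row yields 9.

9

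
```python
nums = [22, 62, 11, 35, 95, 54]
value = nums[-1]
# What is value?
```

nums has length 6. Negative index -1 maps to positive index 6 + (-1) = 5. nums[5] = 54.

54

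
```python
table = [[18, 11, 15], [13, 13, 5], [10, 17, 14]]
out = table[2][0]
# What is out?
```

table[2] = [10, 17, 14]. Taking column 0 of that row yields 10.

10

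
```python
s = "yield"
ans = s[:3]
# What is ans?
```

s has length 5. The slice s[:3] selects indices [0, 1, 2] (0->'y', 1->'i', 2->'e'), giving 'yie'.

'yie'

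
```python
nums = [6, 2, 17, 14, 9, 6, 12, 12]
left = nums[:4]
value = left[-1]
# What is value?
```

nums has length 8. The slice nums[:4] selects indices [0, 1, 2, 3] (0->6, 1->2, 2->17, 3->14), giving [6, 2, 17, 14]. So left = [6, 2, 17, 14]. Then left[-1] = 14.

14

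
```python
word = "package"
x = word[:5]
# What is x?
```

word has length 7. The slice word[:5] selects indices [0, 1, 2, 3, 4] (0->'p', 1->'a', 2->'c', 3->'k', 4->'a'), giving 'packa'.

'packa'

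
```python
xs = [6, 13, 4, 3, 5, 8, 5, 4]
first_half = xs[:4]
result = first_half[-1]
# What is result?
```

xs has length 8. The slice xs[:4] selects indices [0, 1, 2, 3] (0->6, 1->13, 2->4, 3->3), giving [6, 13, 4, 3]. So first_half = [6, 13, 4, 3]. Then first_half[-1] = 3.

3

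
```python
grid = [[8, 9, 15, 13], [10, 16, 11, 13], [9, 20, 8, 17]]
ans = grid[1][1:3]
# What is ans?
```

grid[1] = [10, 16, 11, 13]. grid[1] has length 4. The slice grid[1][1:3] selects indices [1, 2] (1->16, 2->11), giving [16, 11].

[16, 11]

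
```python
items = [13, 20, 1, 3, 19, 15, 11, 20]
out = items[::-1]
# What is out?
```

items has length 8. The slice items[::-1] selects indices [7, 6, 5, 4, 3, 2, 1, 0] (7->20, 6->11, 5->15, 4->19, 3->3, 2->1, 1->20, 0->13), giving [20, 11, 15, 19, 3, 1, 20, 13].

[20, 11, 15, 19, 3, 1, 20, 13]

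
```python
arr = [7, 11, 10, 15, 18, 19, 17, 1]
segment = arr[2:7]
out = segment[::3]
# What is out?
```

arr has length 8. The slice arr[2:7] selects indices [2, 3, 4, 5, 6] (2->10, 3->15, 4->18, 5->19, 6->17), giving [10, 15, 18, 19, 17]. So segment = [10, 15, 18, 19, 17]. segment has length 5. The slice segment[::3] selects indices [0, 3] (0->10, 3->19), giving [10, 19].

[10, 19]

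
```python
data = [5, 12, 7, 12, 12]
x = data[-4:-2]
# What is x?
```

data has length 5. The slice data[-4:-2] selects indices [1, 2] (1->12, 2->7), giving [12, 7].

[12, 7]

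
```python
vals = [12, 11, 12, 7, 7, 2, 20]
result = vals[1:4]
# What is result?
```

vals has length 7. The slice vals[1:4] selects indices [1, 2, 3] (1->11, 2->12, 3->7), giving [11, 12, 7].

[11, 12, 7]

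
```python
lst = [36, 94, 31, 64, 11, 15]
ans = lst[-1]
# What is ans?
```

lst has length 6. Negative index -1 maps to positive index 6 + (-1) = 5. lst[5] = 15.

15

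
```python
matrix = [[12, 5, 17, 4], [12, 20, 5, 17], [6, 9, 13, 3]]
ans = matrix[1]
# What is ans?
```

matrix has 3 rows. Row 1 is [12, 20, 5, 17].

[12, 20, 5, 17]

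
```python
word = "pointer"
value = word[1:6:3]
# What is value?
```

word has length 7. The slice word[1:6:3] selects indices [1, 4] (1->'o', 4->'t'), giving 'ot'.

'ot'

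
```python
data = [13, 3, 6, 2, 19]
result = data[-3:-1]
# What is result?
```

data has length 5. The slice data[-3:-1] selects indices [2, 3] (2->6, 3->2), giving [6, 2].

[6, 2]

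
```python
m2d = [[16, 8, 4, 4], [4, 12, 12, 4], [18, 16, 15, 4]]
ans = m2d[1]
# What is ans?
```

m2d has 3 rows. Row 1 is [4, 12, 12, 4].

[4, 12, 12, 4]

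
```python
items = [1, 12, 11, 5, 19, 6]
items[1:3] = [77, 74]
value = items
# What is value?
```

items starts as [1, 12, 11, 5, 19, 6] (length 6). The slice items[1:3] covers indices [1, 2] with values [12, 11]. Replacing that slice with [77, 74] (same length) produces [1, 77, 74, 5, 19, 6].

[1, 77, 74, 5, 19, 6]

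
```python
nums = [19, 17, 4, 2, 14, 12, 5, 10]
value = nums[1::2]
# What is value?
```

nums has length 8. The slice nums[1::2] selects indices [1, 3, 5, 7] (1->17, 3->2, 5->12, 7->10), giving [17, 2, 12, 10].

[17, 2, 12, 10]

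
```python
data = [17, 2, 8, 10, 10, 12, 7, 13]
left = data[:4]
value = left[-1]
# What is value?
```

data has length 8. The slice data[:4] selects indices [0, 1, 2, 3] (0->17, 1->2, 2->8, 3->10), giving [17, 2, 8, 10]. So left = [17, 2, 8, 10]. Then left[-1] = 10.

10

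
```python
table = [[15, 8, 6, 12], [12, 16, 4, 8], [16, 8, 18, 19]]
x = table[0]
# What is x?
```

table has 3 rows. Row 0 is [15, 8, 6, 12].

[15, 8, 6, 12]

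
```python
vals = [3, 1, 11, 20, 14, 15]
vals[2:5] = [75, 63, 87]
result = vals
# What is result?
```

vals starts as [3, 1, 11, 20, 14, 15] (length 6). The slice vals[2:5] covers indices [2, 3, 4] with values [11, 20, 14]. Replacing that slice with [75, 63, 87] (same length) produces [3, 1, 75, 63, 87, 15].

[3, 1, 75, 63, 87, 15]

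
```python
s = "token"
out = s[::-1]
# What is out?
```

s has length 5. The slice s[::-1] selects indices [4, 3, 2, 1, 0] (4->'n', 3->'e', 2->'k', 1->'o', 0->'t'), giving 'nekot'.

'nekot'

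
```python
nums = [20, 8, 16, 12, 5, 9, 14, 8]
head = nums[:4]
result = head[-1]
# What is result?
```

nums has length 8. The slice nums[:4] selects indices [0, 1, 2, 3] (0->20, 1->8, 2->16, 3->12), giving [20, 8, 16, 12]. So head = [20, 8, 16, 12]. Then head[-1] = 12.

12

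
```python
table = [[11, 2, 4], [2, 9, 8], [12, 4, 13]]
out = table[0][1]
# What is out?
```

table[0] = [11, 2, 4]. Taking column 1 of that row yields 2.

2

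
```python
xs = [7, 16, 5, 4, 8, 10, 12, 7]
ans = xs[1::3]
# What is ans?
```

xs has length 8. The slice xs[1::3] selects indices [1, 4, 7] (1->16, 4->8, 7->7), giving [16, 8, 7].

[16, 8, 7]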